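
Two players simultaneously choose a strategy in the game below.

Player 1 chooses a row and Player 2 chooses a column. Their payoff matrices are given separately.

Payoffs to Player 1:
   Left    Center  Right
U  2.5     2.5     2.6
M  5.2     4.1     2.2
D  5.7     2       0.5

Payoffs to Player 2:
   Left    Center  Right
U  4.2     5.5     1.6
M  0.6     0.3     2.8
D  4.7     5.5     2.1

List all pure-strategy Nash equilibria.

Player 1 against Left: payoffs 2.5, 5.2, 5.7 → best response D.
Player 1 against Center: payoffs 2.5, 4.1, 2 → best response M.
Player 1 against Right: payoffs 2.6, 2.2, 0.5 → best response U.
Player 2 against U: payoffs 4.2, 5.5, 1.6 → best response Center.
Player 2 against M: payoffs 0.6, 0.3, 2.8 → best response Right.
Player 2 against D: payoffs 4.7, 5.5, 2.1 → best response Center.
No profile is a mutual best response for all players.

There is no pure-strategy Nash equilibrium.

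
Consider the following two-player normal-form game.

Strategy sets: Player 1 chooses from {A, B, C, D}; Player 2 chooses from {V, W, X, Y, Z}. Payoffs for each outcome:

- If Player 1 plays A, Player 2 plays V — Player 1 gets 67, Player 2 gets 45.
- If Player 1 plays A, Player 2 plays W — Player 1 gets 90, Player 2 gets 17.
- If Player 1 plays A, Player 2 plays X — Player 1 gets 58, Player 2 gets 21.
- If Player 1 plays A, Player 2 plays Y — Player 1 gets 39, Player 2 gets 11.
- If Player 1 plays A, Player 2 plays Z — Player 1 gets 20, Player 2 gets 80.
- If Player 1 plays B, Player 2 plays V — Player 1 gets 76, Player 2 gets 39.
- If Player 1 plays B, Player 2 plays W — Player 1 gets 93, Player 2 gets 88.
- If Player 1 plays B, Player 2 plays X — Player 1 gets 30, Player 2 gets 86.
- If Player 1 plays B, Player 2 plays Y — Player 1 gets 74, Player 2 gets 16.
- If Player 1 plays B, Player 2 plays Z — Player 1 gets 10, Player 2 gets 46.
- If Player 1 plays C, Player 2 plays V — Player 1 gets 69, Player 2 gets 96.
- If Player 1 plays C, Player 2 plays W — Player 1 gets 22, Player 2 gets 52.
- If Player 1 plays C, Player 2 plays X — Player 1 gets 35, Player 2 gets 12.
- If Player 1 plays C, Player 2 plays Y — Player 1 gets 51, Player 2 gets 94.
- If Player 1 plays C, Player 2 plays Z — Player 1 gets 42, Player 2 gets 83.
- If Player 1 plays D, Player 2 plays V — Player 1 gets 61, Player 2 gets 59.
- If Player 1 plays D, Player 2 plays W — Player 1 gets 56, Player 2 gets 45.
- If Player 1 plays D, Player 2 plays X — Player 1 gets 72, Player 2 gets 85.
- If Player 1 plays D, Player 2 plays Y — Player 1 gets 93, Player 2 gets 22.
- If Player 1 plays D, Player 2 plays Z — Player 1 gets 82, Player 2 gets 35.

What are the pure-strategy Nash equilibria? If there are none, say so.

(B, W); (D, X)

Check each profile: it is a Nash equilibrium iff no player can strictly gain by switching unilaterally.
(A, V): Player 1 can switch to B (67 → 76). Not NE.
(A, W): Player 1 can switch to B (90 → 93). Not NE.
(A, X): Player 1 can switch to D (58 → 72). Not NE.
(A, Y): Player 1 can switch to B (39 → 74). Not NE.
(A, Z): Player 1 can switch to C (20 → 42). Not NE.
(B, V): Player 2 can switch to W (39 → 88). Not NE.
(B, W): Player 1 gets 93, best alternative 90; Player 2 gets 88, best alternative 86. No profitable deviation — NE.
(B, X): Player 1 can switch to A (30 → 58). Not NE.
(B, Y): Player 1 can switch to D (74 → 93). Not NE.
(B, Z): Player 1 can switch to A (10 → 20). Not NE.
(C, V): Player 1 can switch to B (69 → 76). Not NE.
(D, X): Player 1 gets 72, best alternative 58; Player 2 gets 85, best alternative 59. No profitable deviation — NE.
(The remaining 8 profiles each have a profitable deviation by the same check.)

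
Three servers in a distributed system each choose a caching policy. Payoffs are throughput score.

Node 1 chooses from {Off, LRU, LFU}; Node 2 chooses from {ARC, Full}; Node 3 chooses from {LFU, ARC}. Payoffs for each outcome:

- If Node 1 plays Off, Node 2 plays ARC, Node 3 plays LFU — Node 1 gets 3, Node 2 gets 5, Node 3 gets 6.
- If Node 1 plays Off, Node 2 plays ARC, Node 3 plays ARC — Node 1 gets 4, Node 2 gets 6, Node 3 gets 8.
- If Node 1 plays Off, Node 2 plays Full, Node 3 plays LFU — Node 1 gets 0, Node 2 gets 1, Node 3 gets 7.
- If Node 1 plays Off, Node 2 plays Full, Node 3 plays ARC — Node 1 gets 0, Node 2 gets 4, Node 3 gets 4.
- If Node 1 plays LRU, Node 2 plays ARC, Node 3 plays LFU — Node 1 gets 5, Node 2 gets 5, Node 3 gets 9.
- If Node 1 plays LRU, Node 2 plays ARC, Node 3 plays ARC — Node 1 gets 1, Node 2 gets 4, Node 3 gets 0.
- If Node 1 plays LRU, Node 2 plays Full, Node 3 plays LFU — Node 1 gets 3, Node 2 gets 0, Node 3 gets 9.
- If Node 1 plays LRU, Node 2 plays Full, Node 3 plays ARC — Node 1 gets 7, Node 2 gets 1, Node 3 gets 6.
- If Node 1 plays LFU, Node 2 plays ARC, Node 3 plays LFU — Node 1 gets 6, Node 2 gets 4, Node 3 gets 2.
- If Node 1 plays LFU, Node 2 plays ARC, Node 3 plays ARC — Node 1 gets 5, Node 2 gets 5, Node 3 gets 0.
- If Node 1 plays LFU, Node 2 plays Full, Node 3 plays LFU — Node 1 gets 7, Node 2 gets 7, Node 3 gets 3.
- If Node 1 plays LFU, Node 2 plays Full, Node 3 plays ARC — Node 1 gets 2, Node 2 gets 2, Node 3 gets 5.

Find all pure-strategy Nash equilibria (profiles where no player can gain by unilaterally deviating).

No pure-strategy Nash equilibrium.

(Off, ARC, LFU): Node 1 can switch to LRU (3 → 5). Not NE.
(Off, ARC, ARC): Node 1 can switch to LFU (4 → 5). Not NE.
(Off, Full, LFU): Node 1 can switch to LRU (0 → 3). Not NE.
(Off, Full, ARC): Node 1 can switch to LRU (0 → 7). Not NE.
(LRU, ARC, LFU): Node 1 can switch to LFU (5 → 6). Not NE.
(LRU, ARC, ARC): Node 1 can switch to Off (1 → 4). Not NE.
(The remaining 6 profiles each have a profitable deviation by the same check.)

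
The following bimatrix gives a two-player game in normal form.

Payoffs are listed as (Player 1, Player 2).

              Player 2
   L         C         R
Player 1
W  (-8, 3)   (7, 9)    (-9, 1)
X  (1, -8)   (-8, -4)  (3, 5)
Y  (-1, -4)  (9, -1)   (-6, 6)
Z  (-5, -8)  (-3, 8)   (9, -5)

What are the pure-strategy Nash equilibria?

Player 1 against L: payoffs -8, 1, -1, -5 → best response X.
Player 1 against C: payoffs 7, -8, 9, -3 → best response Y.
Player 1 against R: payoffs -9, 3, -6, 9 → best response Z.
Player 2 against W: payoffs 3, 9, 1 → best response C.
Player 2 against X: payoffs -8, -4, 5 → best response R.
Player 2 against Y: payoffs -4, -1, 6 → best response R.
Player 2 against Z: payoffs -8, 8, -5 → best response C.
No profile is a mutual best response for all players.

This game has no pure Nash equilibrium.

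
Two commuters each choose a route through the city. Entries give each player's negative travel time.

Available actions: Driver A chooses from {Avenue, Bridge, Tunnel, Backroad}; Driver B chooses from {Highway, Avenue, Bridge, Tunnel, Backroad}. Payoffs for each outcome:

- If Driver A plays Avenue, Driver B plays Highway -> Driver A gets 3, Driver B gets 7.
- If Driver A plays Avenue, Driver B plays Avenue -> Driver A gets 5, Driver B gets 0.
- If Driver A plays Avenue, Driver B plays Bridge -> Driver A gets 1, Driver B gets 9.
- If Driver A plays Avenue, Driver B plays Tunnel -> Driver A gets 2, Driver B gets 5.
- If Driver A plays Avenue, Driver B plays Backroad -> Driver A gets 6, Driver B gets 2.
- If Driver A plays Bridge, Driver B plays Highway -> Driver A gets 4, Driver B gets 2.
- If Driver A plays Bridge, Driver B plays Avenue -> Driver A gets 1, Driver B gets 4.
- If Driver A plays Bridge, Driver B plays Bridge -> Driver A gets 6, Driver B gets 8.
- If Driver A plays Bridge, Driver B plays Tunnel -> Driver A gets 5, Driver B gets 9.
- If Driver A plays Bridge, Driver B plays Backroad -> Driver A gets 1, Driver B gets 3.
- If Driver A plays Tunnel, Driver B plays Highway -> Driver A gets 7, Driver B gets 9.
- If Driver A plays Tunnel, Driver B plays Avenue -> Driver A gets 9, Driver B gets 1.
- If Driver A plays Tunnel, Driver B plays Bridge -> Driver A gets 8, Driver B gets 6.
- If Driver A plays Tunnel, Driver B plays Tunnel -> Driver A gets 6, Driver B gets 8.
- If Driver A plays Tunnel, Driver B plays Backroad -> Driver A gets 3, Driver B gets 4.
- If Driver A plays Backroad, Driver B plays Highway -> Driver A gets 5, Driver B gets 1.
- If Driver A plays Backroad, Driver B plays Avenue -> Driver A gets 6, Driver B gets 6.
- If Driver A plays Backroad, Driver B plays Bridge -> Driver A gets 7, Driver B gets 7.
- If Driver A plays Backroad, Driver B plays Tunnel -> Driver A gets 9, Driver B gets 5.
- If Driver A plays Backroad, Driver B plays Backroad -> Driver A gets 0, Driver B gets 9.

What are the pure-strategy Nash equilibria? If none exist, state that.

Driver A against Highway: payoffs 3, 4, 7, 5 → best response Tunnel.
Driver A against Avenue: payoffs 5, 1, 9, 6 → best response Tunnel.
Driver A against Bridge: payoffs 1, 6, 8, 7 → best response Tunnel.
Driver A against Tunnel: payoffs 2, 5, 6, 9 → best response Backroad.
Driver A against Backroad: payoffs 6, 1, 3, 0 → best response Avenue.
Driver B against Avenue: payoffs 7, 0, 9, 5, 2 → best response Bridge.
Driver B against Bridge: payoffs 2, 4, 8, 9, 3 → best response Tunnel.
Driver B against Tunnel: payoffs 9, 1, 6, 8, 4 → best response Highway.
Driver B against Backroad: payoffs 1, 6, 7, 5, 9 → best response Backroad.
Mutual best responses: (Tunnel, Highway).

The unique pure-strategy Nash equilibrium is (Tunnel, Highway).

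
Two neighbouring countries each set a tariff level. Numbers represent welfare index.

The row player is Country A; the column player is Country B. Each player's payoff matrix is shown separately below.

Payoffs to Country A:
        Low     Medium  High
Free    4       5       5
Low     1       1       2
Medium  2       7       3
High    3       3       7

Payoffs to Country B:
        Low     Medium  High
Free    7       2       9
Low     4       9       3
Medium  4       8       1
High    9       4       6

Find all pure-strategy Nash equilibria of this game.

(Medium, Medium)

For each strategy profile, look for a profitable unilateral deviation.
(Free, Low): Country B can switch to High (7 → 9). Not NE.
(Free, Medium): Country A can switch to Medium (5 → 7). Not NE.
(Free, High): Country A can switch to High (5 → 7). Not NE.
(Low, Low): Country A can switch to Free (1 → 4). Not NE.
(Low, Medium): Country A can switch to Free (1 → 5). Not NE.
(Low, High): Country A can switch to Free (2 → 5). Not NE.
(Medium, Medium): Country A gets 7, best alternative 5; Country B gets 8, best alternative 4. No profitable deviation — NE.
(The remaining 5 profiles each have a profitable deviation by the same check.)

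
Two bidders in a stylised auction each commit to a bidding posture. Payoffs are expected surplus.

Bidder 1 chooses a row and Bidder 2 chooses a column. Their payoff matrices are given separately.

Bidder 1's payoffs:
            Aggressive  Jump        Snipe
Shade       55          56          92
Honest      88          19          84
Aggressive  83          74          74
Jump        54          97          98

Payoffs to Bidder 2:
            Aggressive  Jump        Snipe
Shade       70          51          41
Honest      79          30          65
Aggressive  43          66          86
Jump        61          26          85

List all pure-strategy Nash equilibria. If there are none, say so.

The pure Nash equilibria are (Honest, Aggressive) and (Jump, Snipe).

(Shade, Aggressive): Bidder 1 can switch to Honest (55 → 88). Not NE.
(Shade, Jump): Bidder 1 can switch to Aggressive (56 → 74). Not NE.
(Shade, Snipe): Bidder 1 can switch to Jump (92 → 98). Not NE.
(Honest, Aggressive): Bidder 1 gets 88, best alternative 83; Bidder 2 gets 79, best alternative 65. No profitable deviation — NE.
(Honest, Jump): Bidder 1 can switch to Shade (19 → 56). Not NE.
(Honest, Snipe): Bidder 1 can switch to Shade (84 → 92). Not NE.
(Aggressive, Aggressive): Bidder 1 can switch to Honest (83 → 88). Not NE.
(Jump, Snipe): Bidder 1 gets 98, best alternative 92; Bidder 2 gets 85, best alternative 61. No profitable deviation — NE.
(The remaining 4 profiles each have a profitable deviation by the same check.)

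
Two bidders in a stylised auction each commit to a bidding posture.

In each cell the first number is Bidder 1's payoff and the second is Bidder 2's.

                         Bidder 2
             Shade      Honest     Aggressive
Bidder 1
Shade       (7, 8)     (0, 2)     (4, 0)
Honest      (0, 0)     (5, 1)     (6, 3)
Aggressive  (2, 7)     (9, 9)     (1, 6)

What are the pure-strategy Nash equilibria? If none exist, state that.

Bidder 1 against Shade: payoffs 7, 0, 2 → best response Shade.
Bidder 1 against Honest: payoffs 0, 5, 9 → best response Aggressive.
Bidder 1 against Aggressive: payoffs 4, 6, 1 → best response Honest.
Bidder 2 against Shade: payoffs 8, 2, 0 → best response Shade.
Bidder 2 against Honest: payoffs 0, 1, 3 → best response Aggressive.
Bidder 2 against Aggressive: payoffs 7, 9, 6 → best response Honest.
Mutual best responses: (Shade, Shade); (Honest, Aggressive); (Aggressive, Honest).

The pure Nash equilibria are (Shade, Shade) and (Honest, Aggressive) and (Aggressive, Honest).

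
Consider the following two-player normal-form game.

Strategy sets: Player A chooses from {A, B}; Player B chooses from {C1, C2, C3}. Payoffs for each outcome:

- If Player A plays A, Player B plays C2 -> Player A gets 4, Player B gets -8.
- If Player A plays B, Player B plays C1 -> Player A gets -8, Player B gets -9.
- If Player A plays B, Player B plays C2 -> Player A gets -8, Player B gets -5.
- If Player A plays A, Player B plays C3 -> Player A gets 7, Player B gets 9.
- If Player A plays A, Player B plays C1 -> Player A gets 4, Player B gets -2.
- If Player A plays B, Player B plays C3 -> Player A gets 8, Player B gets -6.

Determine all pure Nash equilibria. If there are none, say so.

none

Check each profile: it is a Nash equilibrium iff no player can strictly gain by switching unilaterally.
(A, C1): Player B can switch to C3 (-2 → 9). Not NE.
(A, C2): Player B can switch to C1 (-8 → -2). Not NE.
(A, C3): Player A can switch to B (7 → 8). Not NE.
(B, C1): Player A can switch to A (-8 → 4). Not NE.
(B, C2): Player A can switch to A (-8 → 4). Not NE.
(B, C3): Player B can switch to C2 (-6 → -5). Not NE.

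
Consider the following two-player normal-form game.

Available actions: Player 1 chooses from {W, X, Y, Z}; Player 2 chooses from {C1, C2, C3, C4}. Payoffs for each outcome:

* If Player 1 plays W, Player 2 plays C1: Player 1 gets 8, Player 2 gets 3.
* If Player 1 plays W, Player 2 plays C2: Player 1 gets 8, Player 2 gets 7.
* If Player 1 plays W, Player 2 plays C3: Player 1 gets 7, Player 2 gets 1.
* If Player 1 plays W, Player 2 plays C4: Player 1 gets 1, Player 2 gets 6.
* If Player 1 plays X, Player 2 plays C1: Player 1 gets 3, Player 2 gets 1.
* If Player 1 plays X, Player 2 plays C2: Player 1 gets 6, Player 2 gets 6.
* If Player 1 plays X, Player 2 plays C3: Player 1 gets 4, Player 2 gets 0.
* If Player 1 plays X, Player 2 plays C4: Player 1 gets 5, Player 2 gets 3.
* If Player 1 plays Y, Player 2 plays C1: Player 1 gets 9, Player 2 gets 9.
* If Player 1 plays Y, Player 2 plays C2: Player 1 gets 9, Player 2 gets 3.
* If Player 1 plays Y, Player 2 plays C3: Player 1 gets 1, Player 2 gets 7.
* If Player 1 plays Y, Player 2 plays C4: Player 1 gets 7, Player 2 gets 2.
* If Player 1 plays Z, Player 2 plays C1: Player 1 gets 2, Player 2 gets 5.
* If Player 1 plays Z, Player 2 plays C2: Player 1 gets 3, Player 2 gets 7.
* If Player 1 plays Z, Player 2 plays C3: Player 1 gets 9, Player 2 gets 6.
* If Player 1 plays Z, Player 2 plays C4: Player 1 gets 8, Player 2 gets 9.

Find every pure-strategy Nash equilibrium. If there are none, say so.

Player 1 against C1: payoffs 8, 3, 9, 2 → best response Y.
Player 1 against C2: payoffs 8, 6, 9, 3 → best response Y.
Player 1 against C3: payoffs 7, 4, 1, 9 → best response Z.
Player 1 against C4: payoffs 1, 5, 7, 8 → best response Z.
Player 2 against W: payoffs 3, 7, 1, 6 → best response C2.
Player 2 against X: payoffs 1, 6, 0, 3 → best response C2.
Player 2 against Y: payoffs 9, 3, 7, 2 → best response C1.
Player 2 against Z: payoffs 5, 7, 6, 9 → best response C4.
Mutual best responses: (Y, C1); (Z, C4).

The pure Nash equilibria are (Y, C1); (Z, C4).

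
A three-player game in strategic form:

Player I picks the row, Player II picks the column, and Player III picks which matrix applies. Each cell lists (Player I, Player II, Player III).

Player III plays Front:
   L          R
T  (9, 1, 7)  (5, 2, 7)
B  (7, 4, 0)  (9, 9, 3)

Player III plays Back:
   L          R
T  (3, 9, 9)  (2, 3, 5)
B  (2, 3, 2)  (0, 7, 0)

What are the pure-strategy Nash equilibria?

(T, L, Front): Player II can switch to R (1 → 2). Not NE.
(T, L, Back): Player I gets 3, best alternative 2; Player II gets 9, best alternative 3; Player III gets 9, best alternative 7. No profitable deviation — NE.
(T, R, Front): Player I can switch to B (5 → 9). Not NE.
(T, R, Back): Player II can switch to L (3 → 9). Not NE.
(B, L, Front): Player I can switch to T (7 → 9). Not NE.
(B, L, Back): Player I can switch to T (2 → 3). Not NE.
(B, R, Front): Player I gets 9, best alternative 5; Player II gets 9, best alternative 4; Player III gets 3, best alternative 0. No profitable deviation — NE.
(B, R, Back): Player I can switch to T (0 → 2). Not NE.

The pure Nash equilibria are (T, L, Back), (B, R, Front).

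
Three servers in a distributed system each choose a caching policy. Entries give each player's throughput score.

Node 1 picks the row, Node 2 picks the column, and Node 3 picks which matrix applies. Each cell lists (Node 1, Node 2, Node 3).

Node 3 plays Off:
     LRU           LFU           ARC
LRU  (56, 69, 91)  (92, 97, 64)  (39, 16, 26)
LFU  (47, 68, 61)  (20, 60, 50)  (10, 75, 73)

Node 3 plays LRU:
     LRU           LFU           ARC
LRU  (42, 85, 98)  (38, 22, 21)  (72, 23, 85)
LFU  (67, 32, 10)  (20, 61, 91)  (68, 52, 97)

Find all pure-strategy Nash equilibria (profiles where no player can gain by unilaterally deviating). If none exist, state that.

(LRU, LRU, Off): Node 2 can switch to LFU (69 → 97). Not NE.
(LRU, LRU, LRU): Node 1 can switch to LFU (42 → 67). Not NE.
(LRU, LFU, Off): Node 1 gets 92, best alternative 20; Node 2 gets 97, best alternative 69; Node 3 gets 64, best alternative 21. No profitable deviation — NE.
(LRU, LFU, LRU): Node 2 can switch to LRU (22 → 85). Not NE.
(LRU, ARC, Off): Node 2 can switch to LRU (16 → 69). Not NE.
(LRU, ARC, LRU): Node 2 can switch to LRU (23 → 85). Not NE.
(LFU, LRU, Off): Node 1 can switch to LRU (47 → 56). Not NE.
(The remaining 5 profiles each have a profitable deviation by the same check.)

(LRU, LFU, Off)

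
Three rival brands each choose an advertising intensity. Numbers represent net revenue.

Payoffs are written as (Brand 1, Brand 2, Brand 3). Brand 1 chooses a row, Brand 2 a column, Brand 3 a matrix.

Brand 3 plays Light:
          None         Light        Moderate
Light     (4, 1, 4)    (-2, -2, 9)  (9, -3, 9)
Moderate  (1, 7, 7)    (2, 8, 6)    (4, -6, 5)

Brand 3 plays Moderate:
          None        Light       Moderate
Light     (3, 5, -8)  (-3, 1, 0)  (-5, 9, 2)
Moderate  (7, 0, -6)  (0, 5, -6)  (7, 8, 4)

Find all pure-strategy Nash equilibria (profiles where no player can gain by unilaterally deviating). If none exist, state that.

The pure Nash equilibria are (Light, None, Light), (Moderate, Light, Light).

Mark each player's best response to every combination of opponents' strategies; a profile where every player is best-responding is a pure Nash equilibrium.
Brand 1 against (None, Light): payoffs 4, 1 → best response Light.
Brand 1 against (None, Moderate): payoffs 3, 7 → best response Moderate.
Brand 1 against (Light, Light): payoffs -2, 2 → best response Moderate.
Brand 1 against (Light, Moderate): payoffs -3, 0 → best response Moderate.
Brand 1 against (Moderate, Light): payoffs 9, 4 → best response Light.
Brand 1 against (Moderate, Moderate): payoffs -5, 7 → best response Moderate.
Brand 2 against (Light, Light): payoffs 1, -2, -3 → best response None.
Brand 2 against (Light, Moderate): payoffs 5, 1, 9 → best response Moderate.
Brand 2 against (Moderate, Light): payoffs 7, 8, -6 → best response Light.
Brand 2 against (Moderate, Moderate): payoffs 0, 5, 8 → best response Moderate.
Brand 3 against (Light, None): payoffs 4, -8 → best response Light.
Brand 3 against (Light, Light): payoffs 9, 0 → best response Light.
Brand 3 against (Light, Moderate): payoffs 9, 2 → best response Light.
Brand 3 against (Moderate, None): payoffs 7, -6 → best response Light.
Brand 3 against (Moderate, Light): payoffs 6, -6 → best response Light.
Brand 3 against (Moderate, Moderate): payoffs 5, 4 → best response Light.
Mutual best responses: (Light, None, Light); (Moderate, Light, Light).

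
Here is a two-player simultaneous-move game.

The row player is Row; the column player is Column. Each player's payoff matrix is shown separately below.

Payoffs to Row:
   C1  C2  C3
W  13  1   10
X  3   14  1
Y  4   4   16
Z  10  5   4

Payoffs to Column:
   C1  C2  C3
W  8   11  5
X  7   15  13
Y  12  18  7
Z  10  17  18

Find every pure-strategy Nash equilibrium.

The unique pure-strategy Nash equilibrium is (X, C2).

Mark each player's best response to every combination of opponents' strategies; a profile where every player is best-responding is a pure Nash equilibrium.
Row against C1: payoffs 13, 3, 4, 10 → best response W.
Row against C2: payoffs 1, 14, 4, 5 → best response X.
Row against C3: payoffs 10, 1, 16, 4 → best response Y.
Column against W: payoffs 8, 11, 5 → best response C2.
Column against X: payoffs 7, 15, 13 → best response C2.
Column against Y: payoffs 12, 18, 7 → best response C2.
Column against Z: payoffs 10, 17, 18 → best response C3.
Mutual best responses: (X, C2).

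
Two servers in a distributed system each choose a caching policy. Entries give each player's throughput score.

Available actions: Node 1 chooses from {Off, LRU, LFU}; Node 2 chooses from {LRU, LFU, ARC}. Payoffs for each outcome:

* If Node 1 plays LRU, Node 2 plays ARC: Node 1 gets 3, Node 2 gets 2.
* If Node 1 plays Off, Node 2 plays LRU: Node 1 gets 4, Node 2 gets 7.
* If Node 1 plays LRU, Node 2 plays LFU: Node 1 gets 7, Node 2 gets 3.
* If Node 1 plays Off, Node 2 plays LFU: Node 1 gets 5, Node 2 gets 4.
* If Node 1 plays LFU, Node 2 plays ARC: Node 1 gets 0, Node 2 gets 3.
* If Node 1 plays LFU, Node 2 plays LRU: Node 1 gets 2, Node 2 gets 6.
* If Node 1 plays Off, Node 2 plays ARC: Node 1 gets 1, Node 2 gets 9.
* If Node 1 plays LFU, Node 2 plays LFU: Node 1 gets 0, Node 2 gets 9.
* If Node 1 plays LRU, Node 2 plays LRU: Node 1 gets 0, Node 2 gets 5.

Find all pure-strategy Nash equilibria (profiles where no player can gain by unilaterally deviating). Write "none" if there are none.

Mark each player's best response to every combination of opponents' strategies; a profile where every player is best-responding is a pure Nash equilibrium.
Node 1 against LRU: payoffs 4, 0, 2 → best response Off.
Node 1 against LFU: payoffs 5, 7, 0 → best response LRU.
Node 1 against ARC: payoffs 1, 3, 0 → best response LRU.
Node 2 against Off: payoffs 7, 4, 9 → best response ARC.
Node 2 against LRU: payoffs 5, 3, 2 → best response LRU.
Node 2 against LFU: payoffs 6, 9, 3 → best response LFU.
No profile is a mutual best response for all players.

There is no pure-strategy Nash equilibrium.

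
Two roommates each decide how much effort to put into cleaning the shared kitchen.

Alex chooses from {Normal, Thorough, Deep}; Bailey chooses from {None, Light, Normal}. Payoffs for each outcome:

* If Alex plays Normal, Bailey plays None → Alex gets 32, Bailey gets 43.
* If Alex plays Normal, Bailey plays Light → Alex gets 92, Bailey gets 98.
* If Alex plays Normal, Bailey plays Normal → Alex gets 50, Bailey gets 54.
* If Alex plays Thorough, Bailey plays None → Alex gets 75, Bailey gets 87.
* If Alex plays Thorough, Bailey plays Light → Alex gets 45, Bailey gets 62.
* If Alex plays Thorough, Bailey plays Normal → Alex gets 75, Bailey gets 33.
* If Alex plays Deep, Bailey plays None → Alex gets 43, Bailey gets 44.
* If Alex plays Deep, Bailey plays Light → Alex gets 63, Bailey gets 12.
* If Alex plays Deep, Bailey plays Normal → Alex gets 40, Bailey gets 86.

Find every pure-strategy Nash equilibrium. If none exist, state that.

Alex against None: payoffs 32, 75, 43 → best response Thorough.
Alex against Light: payoffs 92, 45, 63 → best response Normal.
Alex against Normal: payoffs 50, 75, 40 → best response Thorough.
Bailey against Normal: payoffs 43, 98, 54 → best response Light.
Bailey against Thorough: payoffs 87, 62, 33 → best response None.
Bailey against Deep: payoffs 44, 12, 86 → best response Normal.
Mutual best responses: (Normal, Light); (Thorough, None).

(Normal, Light); (Thorough, None)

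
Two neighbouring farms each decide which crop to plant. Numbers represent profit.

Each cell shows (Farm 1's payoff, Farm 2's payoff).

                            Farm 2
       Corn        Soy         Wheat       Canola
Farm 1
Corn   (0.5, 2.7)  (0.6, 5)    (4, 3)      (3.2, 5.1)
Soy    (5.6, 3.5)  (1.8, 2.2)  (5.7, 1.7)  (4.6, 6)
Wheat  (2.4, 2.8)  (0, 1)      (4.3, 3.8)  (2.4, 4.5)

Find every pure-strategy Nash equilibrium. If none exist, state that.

Pure NE: (Soy, Canola)

Check each profile: it is a Nash equilibrium iff no player can strictly gain by switching unilaterally.
(Corn, Corn): Farm 1 can switch to Soy (0.5 → 5.6). Not NE.
(Corn, Soy): Farm 1 can switch to Soy (0.6 → 1.8). Not NE.
(Corn, Wheat): Farm 1 can switch to Soy (4 → 5.7). Not NE.
(Corn, Canola): Farm 1 can switch to Soy (3.2 → 4.6). Not NE.
(Soy, Corn): Farm 2 can switch to Canola (3.5 → 6). Not NE.
(Soy, Soy): Farm 2 can switch to Corn (2.2 → 3.5). Not NE.
(Soy, Wheat): Farm 2 can switch to Corn (1.7 → 3.5). Not NE.
(Soy, Canola): Farm 1 gets 4.6, best alternative 3.2; Farm 2 gets 6, best alternative 3.5. No profitable deviation — NE.
(Wheat, Corn): Farm 1 can switch to Soy (2.4 → 5.6). Not NE.
(The remaining 3 profiles each have a profitable deviation by the same check.)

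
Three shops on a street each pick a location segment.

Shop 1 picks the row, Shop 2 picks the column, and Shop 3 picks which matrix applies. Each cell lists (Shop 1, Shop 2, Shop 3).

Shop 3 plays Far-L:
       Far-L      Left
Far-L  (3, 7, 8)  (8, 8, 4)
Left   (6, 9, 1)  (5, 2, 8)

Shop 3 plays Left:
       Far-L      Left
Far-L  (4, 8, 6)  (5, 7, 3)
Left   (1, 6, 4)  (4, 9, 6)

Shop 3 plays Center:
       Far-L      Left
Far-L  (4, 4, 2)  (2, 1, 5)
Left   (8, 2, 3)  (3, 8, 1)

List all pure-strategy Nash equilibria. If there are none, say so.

(Far-L, Far-L, Far-L): Shop 1 can switch to Left (3 → 6). Not NE.
(Far-L, Far-L, Left): Shop 3 can switch to Far-L (6 → 8). Not NE.
(Far-L, Far-L, Center): Shop 1 can switch to Left (4 → 8). Not NE.
(Far-L, Left, Far-L): Shop 3 can switch to Center (4 → 5). Not NE.
(Far-L, Left, Left): Shop 2 can switch to Far-L (7 → 8). Not NE.
(Far-L, Left, Center): Shop 1 can switch to Left (2 → 3). Not NE.
(Left, Far-L, Far-L): Shop 3 can switch to Left (1 → 4). Not NE.
(Left, Far-L, Left): Shop 1 can switch to Far-L (1 → 4). Not NE.
(Left, Far-L, Center): Shop 2 can switch to Left (2 → 8). Not NE.
(Left, Left, Far-L): Shop 1 can switch to Far-L (5 → 8). Not NE.
(Left, Left, Left): Shop 1 can switch to Far-L (4 → 5). Not NE.
(Left, Left, Center): Shop 3 can switch to Far-L (1 → 8). Not NE.

none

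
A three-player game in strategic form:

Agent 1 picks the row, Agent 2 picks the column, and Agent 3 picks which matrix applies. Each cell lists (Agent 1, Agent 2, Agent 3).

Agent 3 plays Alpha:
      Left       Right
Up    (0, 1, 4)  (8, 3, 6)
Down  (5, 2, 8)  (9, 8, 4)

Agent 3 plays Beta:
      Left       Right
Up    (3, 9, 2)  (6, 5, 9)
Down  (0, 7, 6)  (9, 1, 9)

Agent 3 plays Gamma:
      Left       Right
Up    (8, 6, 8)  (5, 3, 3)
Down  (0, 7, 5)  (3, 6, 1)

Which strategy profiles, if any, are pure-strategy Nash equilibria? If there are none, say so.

(Up, Left, Gamma)

Agent 1 against (Left, Alpha): payoffs 0, 5 → best response Down.
Agent 1 against (Left, Beta): payoffs 3, 0 → best response Up.
Agent 1 against (Left, Gamma): payoffs 8, 0 → best response Up.
Agent 1 against (Right, Alpha): payoffs 8, 9 → best response Down.
Agent 1 against (Right, Beta): payoffs 6, 9 → best response Down.
Agent 1 against (Right, Gamma): payoffs 5, 3 → best response Up.
Agent 2 against (Up, Alpha): payoffs 1, 3 → best response Right.
Agent 2 against (Up, Beta): payoffs 9, 5 → best response Left.
Agent 2 against (Up, Gamma): payoffs 6, 3 → best response Left.
Agent 2 against (Down, Alpha): payoffs 2, 8 → best response Right.
Agent 2 against (Down, Beta): payoffs 7, 1 → best response Left.
Agent 2 against (Down, Gamma): payoffs 7, 6 → best response Left.
Agent 3 against (Up, Left): payoffs 4, 2, 8 → best response Gamma.
Agent 3 against (Up, Right): payoffs 6, 9, 3 → best response Beta.
Agent 3 against (Down, Left): payoffs 8, 6, 5 → best response Alpha.
Agent 3 against (Down, Right): payoffs 4, 9, 1 → best response Beta.
Mutual best responses: (Up, Left, Gamma).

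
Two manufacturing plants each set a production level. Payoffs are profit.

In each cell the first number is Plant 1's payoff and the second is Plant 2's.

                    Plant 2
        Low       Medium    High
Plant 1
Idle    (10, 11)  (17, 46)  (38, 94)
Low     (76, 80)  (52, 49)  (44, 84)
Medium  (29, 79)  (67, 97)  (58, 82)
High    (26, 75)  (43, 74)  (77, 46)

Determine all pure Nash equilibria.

The unique pure-strategy Nash equilibrium is (Medium, Medium).

For each player, find the best response to each opponent profile; mutual best responses are the pure NE.
Plant 1 against Low: payoffs 10, 76, 29, 26 → best response Low.
Plant 1 against Medium: payoffs 17, 52, 67, 43 → best response Medium.
Plant 1 against High: payoffs 38, 44, 58, 77 → best response High.
Plant 2 against Idle: payoffs 11, 46, 94 → best response High.
Plant 2 against Low: payoffs 80, 49, 84 → best response High.
Plant 2 against Medium: payoffs 79, 97, 82 → best response Medium.
Plant 2 against High: payoffs 75, 74, 46 → best response Low.
Mutual best responses: (Medium, Medium).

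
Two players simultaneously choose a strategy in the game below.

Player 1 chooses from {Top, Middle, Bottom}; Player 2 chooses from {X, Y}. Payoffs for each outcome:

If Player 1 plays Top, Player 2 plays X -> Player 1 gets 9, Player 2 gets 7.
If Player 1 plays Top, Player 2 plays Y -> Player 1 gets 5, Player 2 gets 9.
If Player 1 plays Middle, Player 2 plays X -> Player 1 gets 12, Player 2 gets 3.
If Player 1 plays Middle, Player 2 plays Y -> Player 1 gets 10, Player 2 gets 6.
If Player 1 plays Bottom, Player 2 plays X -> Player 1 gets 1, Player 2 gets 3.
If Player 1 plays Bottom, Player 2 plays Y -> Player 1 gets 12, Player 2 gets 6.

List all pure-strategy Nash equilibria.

For each strategy profile, look for a profitable unilateral deviation.
(Top, X): Player 1 can switch to Middle (9 → 12). Not NE.
(Top, Y): Player 1 can switch to Middle (5 → 10). Not NE.
(Middle, X): Player 2 can switch to Y (3 → 6). Not NE.
(Middle, Y): Player 1 can switch to Bottom (10 → 12). Not NE.
(Bottom, X): Player 1 can switch to Top (1 → 9). Not NE.
(Bottom, Y): Player 1 gets 12, best alternative 10; Player 2 gets 6, best alternative 3. No profitable deviation — NE.

(Bottom, Y)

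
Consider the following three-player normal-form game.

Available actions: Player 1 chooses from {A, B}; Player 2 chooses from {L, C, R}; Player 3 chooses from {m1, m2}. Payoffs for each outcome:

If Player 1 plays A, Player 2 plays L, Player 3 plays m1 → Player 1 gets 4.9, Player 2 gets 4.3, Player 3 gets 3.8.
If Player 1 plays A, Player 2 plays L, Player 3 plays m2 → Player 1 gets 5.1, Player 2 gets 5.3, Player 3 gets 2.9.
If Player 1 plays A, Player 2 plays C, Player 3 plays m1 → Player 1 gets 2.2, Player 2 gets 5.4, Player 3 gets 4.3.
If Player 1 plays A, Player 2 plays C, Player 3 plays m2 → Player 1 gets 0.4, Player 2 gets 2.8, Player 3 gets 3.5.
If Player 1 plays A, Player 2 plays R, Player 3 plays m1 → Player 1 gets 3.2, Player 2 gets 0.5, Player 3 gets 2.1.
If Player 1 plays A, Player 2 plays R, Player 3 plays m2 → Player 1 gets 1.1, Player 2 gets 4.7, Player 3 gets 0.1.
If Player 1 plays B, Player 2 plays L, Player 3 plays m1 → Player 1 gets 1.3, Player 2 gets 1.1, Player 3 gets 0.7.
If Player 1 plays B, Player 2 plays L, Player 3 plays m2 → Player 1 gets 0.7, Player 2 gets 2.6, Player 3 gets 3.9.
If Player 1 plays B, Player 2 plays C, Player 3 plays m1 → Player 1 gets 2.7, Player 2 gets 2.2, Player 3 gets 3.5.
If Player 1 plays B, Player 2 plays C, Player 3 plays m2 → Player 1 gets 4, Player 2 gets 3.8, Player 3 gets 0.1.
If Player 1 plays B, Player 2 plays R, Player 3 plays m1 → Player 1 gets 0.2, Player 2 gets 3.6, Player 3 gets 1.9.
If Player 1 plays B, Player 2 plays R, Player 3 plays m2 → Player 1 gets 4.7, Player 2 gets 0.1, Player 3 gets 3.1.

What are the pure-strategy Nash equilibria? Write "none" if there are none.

Player 1 against (L, m1): payoffs 4.9, 1.3 → best response A.
Player 1 against (L, m2): payoffs 5.1, 0.7 → best response A.
Player 1 against (C, m1): payoffs 2.2, 2.7 → best response B.
Player 1 against (C, m2): payoffs 0.4, 4 → best response B.
Player 1 against (R, m1): payoffs 3.2, 0.2 → best response A.
Player 1 against (R, m2): payoffs 1.1, 4.7 → best response B.
Player 2 against (A, m1): payoffs 4.3, 5.4, 0.5 → best response C.
Player 2 against (A, m2): payoffs 5.3, 2.8, 4.7 → best response L.
Player 2 against (B, m1): payoffs 1.1, 2.2, 3.6 → best response R.
Player 2 against (B, m2): payoffs 2.6, 3.8, 0.1 → best response C.
Player 3 against (A, L): payoffs 3.8, 2.9 → best response m1.
Player 3 against (A, C): payoffs 4.3, 3.5 → best response m1.
Player 3 against (A, R): payoffs 2.1, 0.1 → best response m1.
Player 3 against (B, L): payoffs 0.7, 3.9 → best response m2.
Player 3 against (B, C): payoffs 3.5, 0.1 → best response m1.
Player 3 against (B, R): payoffs 1.9, 3.1 → best response m2.
No profile is a mutual best response for all players.

No pure-strategy Nash equilibrium.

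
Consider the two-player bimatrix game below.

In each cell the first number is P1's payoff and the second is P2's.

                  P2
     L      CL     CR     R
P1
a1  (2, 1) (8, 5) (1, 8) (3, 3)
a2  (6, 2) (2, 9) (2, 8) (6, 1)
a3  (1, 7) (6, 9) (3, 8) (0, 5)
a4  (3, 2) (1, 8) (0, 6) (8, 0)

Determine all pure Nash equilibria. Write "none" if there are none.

There is no pure-strategy Nash equilibrium.

P1 against L: payoffs 2, 6, 1, 3 → best response a2.
P1 against CL: payoffs 8, 2, 6, 1 → best response a1.
P1 against CR: payoffs 1, 2, 3, 0 → best response a3.
P1 against R: payoffs 3, 6, 0, 8 → best response a4.
P2 against a1: payoffs 1, 5, 8, 3 → best response CR.
P2 against a2: payoffs 2, 9, 8, 1 → best response CL.
P2 against a3: payoffs 7, 9, 8, 5 → best response CL.
P2 against a4: payoffs 2, 8, 6, 0 → best response CL.
No profile is a mutual best response for all players.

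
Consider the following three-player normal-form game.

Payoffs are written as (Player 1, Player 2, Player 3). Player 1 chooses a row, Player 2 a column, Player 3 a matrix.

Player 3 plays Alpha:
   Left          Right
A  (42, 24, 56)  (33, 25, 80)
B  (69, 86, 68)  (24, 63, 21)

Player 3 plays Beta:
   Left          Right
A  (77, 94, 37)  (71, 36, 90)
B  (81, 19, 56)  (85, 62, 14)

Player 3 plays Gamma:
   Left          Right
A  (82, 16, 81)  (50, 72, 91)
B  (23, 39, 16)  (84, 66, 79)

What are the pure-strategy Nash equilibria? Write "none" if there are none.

Pure-strategy Nash equilibria: (B, Left, Alpha); (B, Right, Gamma)

Check each profile: it is a Nash equilibrium iff no player can strictly gain by switching unilaterally.
(A, Left, Alpha): Player 1 can switch to B (42 → 69). Not NE.
(A, Left, Beta): Player 1 can switch to B (77 → 81). Not NE.
(A, Left, Gamma): Player 2 can switch to Right (16 → 72). Not NE.
(A, Right, Alpha): Player 3 can switch to Beta (80 → 90). Not NE.
(A, Right, Beta): Player 1 can switch to B (71 → 85). Not NE.
(A, Right, Gamma): Player 1 can switch to B (50 → 84). Not NE.
(B, Left, Alpha): Player 1 gets 69, best alternative 42; Player 2 gets 86, best alternative 63; Player 3 gets 68, best alternative 56. No profitable deviation — NE.
(B, Left, Beta): Player 2 can switch to Right (19 → 62). Not NE.
(B, Left, Gamma): Player 1 can switch to A (23 → 82). Not NE.
(B, Right, Gamma): Player 1 gets 84, best alternative 50; Player 2 gets 66, best alternative 39; Player 3 gets 79, best alternative 21. No profitable deviation — NE.
(The remaining 2 profiles each have a profitable deviation by the same check.)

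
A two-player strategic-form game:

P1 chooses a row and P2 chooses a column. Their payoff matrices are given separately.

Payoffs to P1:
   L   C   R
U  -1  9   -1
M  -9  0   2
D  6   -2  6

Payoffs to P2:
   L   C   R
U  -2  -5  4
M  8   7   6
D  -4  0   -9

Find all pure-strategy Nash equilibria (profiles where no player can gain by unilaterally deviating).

(U, L): P1 can switch to D (-1 → 6). Not NE.
(U, C): P2 can switch to L (-5 → -2). Not NE.
(U, R): P1 can switch to M (-1 → 2). Not NE.
(M, L): P1 can switch to U (-9 → -1). Not NE.
(M, C): P1 can switch to U (0 → 9). Not NE.
(M, R): P1 can switch to D (2 → 6). Not NE.
(D, L): P2 can switch to C (-4 → 0). Not NE.
(D, C): P1 can switch to U (-2 → 9). Not NE.
(The remaining 1 profile has a profitable deviation by the same check.)

No pure-strategy Nash equilibrium.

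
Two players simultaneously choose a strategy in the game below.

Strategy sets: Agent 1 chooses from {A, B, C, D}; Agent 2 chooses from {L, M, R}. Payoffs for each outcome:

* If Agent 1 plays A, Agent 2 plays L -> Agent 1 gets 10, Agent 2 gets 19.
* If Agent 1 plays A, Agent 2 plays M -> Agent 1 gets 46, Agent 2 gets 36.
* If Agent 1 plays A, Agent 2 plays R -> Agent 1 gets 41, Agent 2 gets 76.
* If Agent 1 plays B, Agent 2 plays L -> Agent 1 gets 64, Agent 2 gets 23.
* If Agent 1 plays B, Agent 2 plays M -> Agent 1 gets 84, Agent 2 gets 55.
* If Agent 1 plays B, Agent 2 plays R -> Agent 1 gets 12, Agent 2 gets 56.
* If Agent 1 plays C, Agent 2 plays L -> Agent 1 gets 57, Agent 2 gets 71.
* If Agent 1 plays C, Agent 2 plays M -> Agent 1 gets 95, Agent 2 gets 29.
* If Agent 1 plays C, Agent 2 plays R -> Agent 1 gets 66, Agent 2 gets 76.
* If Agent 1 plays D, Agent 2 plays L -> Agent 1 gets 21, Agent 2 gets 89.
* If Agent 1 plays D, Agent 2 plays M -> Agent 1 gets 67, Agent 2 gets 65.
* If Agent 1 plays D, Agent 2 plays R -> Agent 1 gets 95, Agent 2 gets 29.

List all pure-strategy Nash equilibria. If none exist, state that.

(A, L): Agent 1 can switch to B (10 → 64). Not NE.
(A, M): Agent 1 can switch to B (46 → 84). Not NE.
(A, R): Agent 1 can switch to C (41 → 66). Not NE.
(B, L): Agent 2 can switch to M (23 → 55). Not NE.
(B, M): Agent 1 can switch to C (84 → 95). Not NE.
(B, R): Agent 1 can switch to A (12 → 41). Not NE.
(C, L): Agent 1 can switch to B (57 → 64). Not NE.
(C, M): Agent 2 can switch to L (29 → 71). Not NE.
(The remaining 4 profiles each have a profitable deviation by the same check.)

This game has no pure Nash equilibrium.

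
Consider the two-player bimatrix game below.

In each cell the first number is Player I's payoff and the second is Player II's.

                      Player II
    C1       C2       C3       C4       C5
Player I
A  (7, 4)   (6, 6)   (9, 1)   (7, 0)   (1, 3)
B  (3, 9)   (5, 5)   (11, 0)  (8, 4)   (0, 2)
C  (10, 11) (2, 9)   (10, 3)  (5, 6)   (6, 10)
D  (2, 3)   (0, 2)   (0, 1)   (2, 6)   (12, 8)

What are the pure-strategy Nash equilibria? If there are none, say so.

(A, C1): Player I can switch to C (7 → 10). Not NE.
(A, C2): Player I gets 6, best alternative 5; Player II gets 6, best alternative 4. No profitable deviation — NE.
(A, C3): Player I can switch to B (9 → 11). Not NE.
(A, C4): Player I can switch to B (7 → 8). Not NE.
(A, C5): Player I can switch to C (1 → 6). Not NE.
(B, C1): Player I can switch to A (3 → 7). Not NE.
(B, C2): Player I can switch to A (5 → 6). Not NE.
(B, C3): Player II can switch to C1 (0 → 9). Not NE.
(B, C4): Player II can switch to C1 (4 → 9). Not NE.
(B, C5): Player I can switch to A (0 → 1). Not NE.
(C, C1): Player I gets 10, best alternative 7; Player II gets 11, best alternative 10. No profitable deviation — NE.
(C, C2): Player I can switch to A (2 → 6). Not NE.
(C, C3): Player I can switch to B (10 → 11). Not NE.
(C, C4): Player I can switch to A (5 → 7). Not NE.
(D, C5): Player I gets 12, best alternative 6; Player II gets 8, best alternative 6. No profitable deviation — NE.
(The remaining 5 profiles each have a profitable deviation by the same check.)

(A, C2) and (C, C1) and (D, C5)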